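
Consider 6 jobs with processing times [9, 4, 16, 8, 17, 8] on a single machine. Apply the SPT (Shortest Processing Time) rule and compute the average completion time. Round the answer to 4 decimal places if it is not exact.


Sort jobs by processing time (SPT order): [4, 8, 8, 9, 16, 17]
Compute completion times sequentially:
  Job 1: processing = 4, completes at 4
  Job 2: processing = 8, completes at 12
  Job 3: processing = 8, completes at 20
  Job 4: processing = 9, completes at 29
  Job 5: processing = 16, completes at 45
  Job 6: processing = 17, completes at 62
Sum of completion times = 172
Average completion time = 172/6 = 28.6667

28.6667


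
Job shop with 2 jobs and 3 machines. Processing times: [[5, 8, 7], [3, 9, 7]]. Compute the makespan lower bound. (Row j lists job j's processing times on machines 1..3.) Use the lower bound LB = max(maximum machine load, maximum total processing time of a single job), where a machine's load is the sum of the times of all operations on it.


Machine loads:
  Machine 1: 5 + 3 = 8
  Machine 2: 8 + 9 = 17
  Machine 3: 7 + 7 = 14
Max machine load = 17
Job totals:
  Job 1: 20
  Job 2: 19
Max job total = 20
Lower bound = max(17, 20) = 20

20


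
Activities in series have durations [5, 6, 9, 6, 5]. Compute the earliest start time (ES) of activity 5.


Activity 5 starts after activities 1 through 4 complete.
Predecessor durations: [5, 6, 9, 6]
ES = 5 + 6 + 9 + 6 = 26

26


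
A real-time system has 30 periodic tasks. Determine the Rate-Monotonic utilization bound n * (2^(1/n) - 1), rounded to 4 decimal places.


Compute 2^(1/30) = 1.0233738920
Subtract 1: 1.0233738920 - 1 = 0.0233738920
Multiply by n: 30 * 0.0233738920 = 0.7012167600
Round to 4 dp: 0.7012

0.7012


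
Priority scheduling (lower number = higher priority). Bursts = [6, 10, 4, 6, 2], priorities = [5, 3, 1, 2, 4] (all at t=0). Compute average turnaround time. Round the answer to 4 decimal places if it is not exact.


Sort by priority (ascending = highest first):
Order: [(1, 4), (2, 6), (3, 10), (4, 2), (5, 6)]
Completion times:
  Priority 1, burst=4, C=4
  Priority 2, burst=6, C=10
  Priority 3, burst=10, C=20
  Priority 4, burst=2, C=22
  Priority 5, burst=6, C=28
Average turnaround = 84/5 = 16.8

16.8


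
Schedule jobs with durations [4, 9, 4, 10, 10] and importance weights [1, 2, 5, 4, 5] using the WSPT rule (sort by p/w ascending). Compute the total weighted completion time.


Compute p/w ratios and sort ascending (WSPT): [(4, 5), (10, 5), (10, 4), (4, 1), (9, 2)]
Compute weighted completion times:
  Job (p=4,w=5): C=4, w*C=5*4=20
  Job (p=10,w=5): C=14, w*C=5*14=70
  Job (p=10,w=4): C=24, w*C=4*24=96
  Job (p=4,w=1): C=28, w*C=1*28=28
  Job (p=9,w=2): C=37, w*C=2*37=74
Total weighted completion time = 288

288


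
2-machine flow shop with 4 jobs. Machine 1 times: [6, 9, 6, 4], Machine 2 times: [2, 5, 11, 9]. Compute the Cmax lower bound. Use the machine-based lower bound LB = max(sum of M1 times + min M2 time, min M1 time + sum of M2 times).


LB1 = sum(M1 times) + min(M2 times) = 25 + 2 = 27
LB2 = min(M1 times) + sum(M2 times) = 4 + 27 = 31
Lower bound = max(LB1, LB2) = max(27, 31) = 31

31


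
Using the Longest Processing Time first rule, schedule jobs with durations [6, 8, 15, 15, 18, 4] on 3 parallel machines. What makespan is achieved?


Sort jobs in decreasing order (LPT): [18, 15, 15, 8, 6, 4]
Assign each job to the least loaded machine:
  Machine 1: jobs [18, 4], load = 22
  Machine 2: jobs [15, 8], load = 23
  Machine 3: jobs [15, 6], load = 21
Makespan = max load = 23

23


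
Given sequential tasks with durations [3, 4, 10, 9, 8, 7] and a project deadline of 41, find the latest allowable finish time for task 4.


LF(activity 4) = deadline - sum of successor durations
Successors: activities 5 through 6 with durations [8, 7]
Sum of successor durations = 15
LF = 41 - 15 = 26

26


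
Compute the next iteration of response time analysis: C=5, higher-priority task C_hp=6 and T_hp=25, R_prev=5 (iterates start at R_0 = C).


R_next = C + ceil(R_prev / T_hp) * C_hp
ceil(5 / 25) = ceil(0.2) = 1
Interference = 1 * 6 = 6
R_next = 5 + 6 = 11

11


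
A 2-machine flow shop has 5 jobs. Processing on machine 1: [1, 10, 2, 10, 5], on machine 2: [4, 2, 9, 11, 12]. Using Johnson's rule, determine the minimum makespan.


Apply Johnson's rule:
  Group 1 (a <= b): [(1, 1, 4), (3, 2, 9), (5, 5, 12), (4, 10, 11)]
  Group 2 (a > b): [(2, 10, 2)]
Optimal job order: [1, 3, 5, 4, 2]
Schedule:
  Job 1: M1 done at 1, M2 done at 5
  Job 3: M1 done at 3, M2 done at 14
  Job 5: M1 done at 8, M2 done at 26
  Job 4: M1 done at 18, M2 done at 37
  Job 2: M1 done at 28, M2 done at 39
Makespan = 39

39


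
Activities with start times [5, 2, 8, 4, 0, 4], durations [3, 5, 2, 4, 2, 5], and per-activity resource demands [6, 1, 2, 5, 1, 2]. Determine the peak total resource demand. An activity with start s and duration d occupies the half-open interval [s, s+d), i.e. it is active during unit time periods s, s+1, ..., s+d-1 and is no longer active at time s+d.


Each activity i is active on [start_i, start_i + duration_i).
Compute total resource usage per time slot:
  t=0: active resources = [1], total = 1
  t=1: active resources = [1], total = 1
  t=2: active resources = [1], total = 1
  t=3: active resources = [1], total = 1
  t=4: active resources = [1, 5, 2], total = 8
  t=5: active resources = [6, 1, 5, 2], total = 14
  t=6: active resources = [6, 1, 5, 2], total = 14
  t=7: active resources = [6, 5, 2], total = 13
  t=8: active resources = [2, 2], total = 4
  t=9: active resources = [2], total = 2
Peak resource demand = 14

14


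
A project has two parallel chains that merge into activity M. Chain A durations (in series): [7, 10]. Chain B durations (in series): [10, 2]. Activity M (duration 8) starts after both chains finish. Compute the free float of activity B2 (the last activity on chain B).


ES(B2) = sum of predecessors on chain B = 10
EF(B2) = ES + duration = 10 + 2 = 12
Successor of B2 is M. ES(M) = max(sum(A), sum(B)) = max(17, 12) = 17
Free float = ES(successor) - EF(current) = 17 - 12 = 5

5


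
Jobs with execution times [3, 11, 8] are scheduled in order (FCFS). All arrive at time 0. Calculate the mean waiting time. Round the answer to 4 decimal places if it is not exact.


FCFS order (as given): [3, 11, 8]
Waiting times:
  Job 1: wait = 0
  Job 2: wait = 3
  Job 3: wait = 14
Sum of waiting times = 17
Average waiting time = 17/3 = 5.6667

5.6667


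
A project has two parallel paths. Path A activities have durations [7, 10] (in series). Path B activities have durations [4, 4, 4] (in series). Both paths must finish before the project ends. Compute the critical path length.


Path A total = 7 + 10 = 17
Path B total = 4 + 4 + 4 = 12
Critical path = longest path = max(17, 12) = 17

17


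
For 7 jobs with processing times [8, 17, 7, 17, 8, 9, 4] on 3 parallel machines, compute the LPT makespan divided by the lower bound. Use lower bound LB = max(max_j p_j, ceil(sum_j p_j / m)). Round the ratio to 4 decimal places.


LPT order: [17, 17, 9, 8, 8, 7, 4]
Machine loads after assignment: [25, 24, 21]
LPT makespan = 25
Lower bound = max(max_job, ceil(total/3)) = max(17, 24) = 24
Ratio = 25 / 24 = 1.0417

1.0417


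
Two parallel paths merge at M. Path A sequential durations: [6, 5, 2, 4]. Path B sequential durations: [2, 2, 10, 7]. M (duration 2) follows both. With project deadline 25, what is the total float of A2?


Forward pass: ES(A2) = sum of predecessors on chain A = 6
EF = ES + duration = 6 + 5 = 11
Backward pass: LF(M) = deadline = 25; LS(M) = 25 - 2 = 23
LF(A2) = LS(M) - sum(successors on chain A) = 23 - 6 = 17
LS = LF - duration = 17 - 5 = 12
Total float = LS - ES = 12 - 6 = 6

6


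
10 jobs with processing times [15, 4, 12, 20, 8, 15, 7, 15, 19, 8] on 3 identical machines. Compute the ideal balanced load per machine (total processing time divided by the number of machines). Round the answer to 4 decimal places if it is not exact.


Total processing time = 15 + 4 + 12 + 20 + 8 + 15 + 7 + 15 + 19 + 8 = 123
Number of machines = 3
Ideal balanced load = 123 / 3 = 41.0

41.0


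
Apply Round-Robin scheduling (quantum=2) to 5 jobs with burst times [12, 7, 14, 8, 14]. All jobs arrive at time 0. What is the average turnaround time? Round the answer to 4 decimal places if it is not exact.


Time quantum = 2
Execution trace:
  J1 runs 2 units, time = 2
  J2 runs 2 units, time = 4
  J3 runs 2 units, time = 6
  J4 runs 2 units, time = 8
  J5 runs 2 units, time = 10
  J1 runs 2 units, time = 12
  J2 runs 2 units, time = 14
  J3 runs 2 units, time = 16
  J4 runs 2 units, time = 18
  J5 runs 2 units, time = 20
  J1 runs 2 units, time = 22
  J2 runs 2 units, time = 24
  J3 runs 2 units, time = 26
  J4 runs 2 units, time = 28
  J5 runs 2 units, time = 30
  J1 runs 2 units, time = 32
  J2 runs 1 units, time = 33
  J3 runs 2 units, time = 35
  J4 runs 2 units, time = 37
  J5 runs 2 units, time = 39
  J1 runs 2 units, time = 41
  J3 runs 2 units, time = 43
  J5 runs 2 units, time = 45
  J1 runs 2 units, time = 47
  J3 runs 2 units, time = 49
  J5 runs 2 units, time = 51
  J3 runs 2 units, time = 53
  J5 runs 2 units, time = 55
Finish times: [47, 33, 53, 37, 55]
Average turnaround = 225/5 = 45.0

45.0


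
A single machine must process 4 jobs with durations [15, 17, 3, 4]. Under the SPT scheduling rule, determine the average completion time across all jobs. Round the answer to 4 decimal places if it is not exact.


Sort jobs by processing time (SPT order): [3, 4, 15, 17]
Compute completion times sequentially:
  Job 1: processing = 3, completes at 3
  Job 2: processing = 4, completes at 7
  Job 3: processing = 15, completes at 22
  Job 4: processing = 17, completes at 39
Sum of completion times = 71
Average completion time = 71/4 = 17.75

17.75


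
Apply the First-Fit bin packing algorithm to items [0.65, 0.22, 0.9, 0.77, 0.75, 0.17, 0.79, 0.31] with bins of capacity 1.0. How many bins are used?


Place items sequentially using First-Fit:
  Item 0.65 -> new Bin 1
  Item 0.22 -> Bin 1 (now 0.87)
  Item 0.9 -> new Bin 2
  Item 0.77 -> new Bin 3
  Item 0.75 -> new Bin 4
  Item 0.17 -> Bin 3 (now 0.94)
  Item 0.79 -> new Bin 5
  Item 0.31 -> new Bin 6
Total bins used = 6

6


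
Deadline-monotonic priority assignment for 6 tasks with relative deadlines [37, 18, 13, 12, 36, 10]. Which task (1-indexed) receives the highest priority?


Sort tasks by relative deadline (ascending):
  Task 6: deadline = 10
  Task 4: deadline = 12
  Task 3: deadline = 13
  Task 2: deadline = 18
  Task 5: deadline = 36
  Task 1: deadline = 37
Priority order (highest first): [6, 4, 3, 2, 5, 1]
Highest priority task = 6

6


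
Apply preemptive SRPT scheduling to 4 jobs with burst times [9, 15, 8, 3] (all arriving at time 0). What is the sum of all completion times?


Since all jobs arrive at t=0, SRPT equals SPT ordering.
SPT order: [3, 8, 9, 15]
Completion times:
  Job 1: p=3, C=3
  Job 2: p=8, C=11
  Job 3: p=9, C=20
  Job 4: p=15, C=35
Total completion time = 3 + 11 + 20 + 35 = 69

69


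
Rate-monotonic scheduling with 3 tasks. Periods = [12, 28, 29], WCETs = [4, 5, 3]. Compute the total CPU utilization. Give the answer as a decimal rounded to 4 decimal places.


Compute individual utilizations (exact fractions):
  Task 1: C/T = 4/12 = 1/3 (approx. 0.3333)
  Task 2: C/T = 5/28 (approx. 0.1786)
  Task 3: C/T = 3/29 (approx. 0.1034)
Total utilization U = 1/3 + 5/28 + 3/29 = 1499/2436
Rounded to 4 decimal places: U = 0.6154
RM (Liu & Layland) bound for 3 tasks = 0.779763; compare with U = 1499/2436 (approx. 0.615353)
U <= bound, so schedulable by RM sufficient condition.

0.6154


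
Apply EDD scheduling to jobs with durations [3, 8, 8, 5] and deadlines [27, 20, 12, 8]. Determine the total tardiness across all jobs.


Sort by due date (EDD order): [(5, 8), (8, 12), (8, 20), (3, 27)]
Compute completion times and tardiness:
  Job 1: p=5, d=8, C=5, tardiness=max(0,5-8)=0
  Job 2: p=8, d=12, C=13, tardiness=max(0,13-12)=1
  Job 3: p=8, d=20, C=21, tardiness=max(0,21-20)=1
  Job 4: p=3, d=27, C=24, tardiness=max(0,24-27)=0
Total tardiness = 2

2


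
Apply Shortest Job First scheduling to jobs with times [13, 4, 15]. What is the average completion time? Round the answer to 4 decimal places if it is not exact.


SJF order (ascending): [4, 13, 15]
Completion times:
  Job 1: burst=4, C=4
  Job 2: burst=13, C=17
  Job 3: burst=15, C=32
Average completion = 53/3 = 17.6667

17.6667


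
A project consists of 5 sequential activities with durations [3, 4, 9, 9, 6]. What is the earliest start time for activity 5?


Activity 5 starts after activities 1 through 4 complete.
Predecessor durations: [3, 4, 9, 9]
ES = 3 + 4 + 9 + 9 = 25

25


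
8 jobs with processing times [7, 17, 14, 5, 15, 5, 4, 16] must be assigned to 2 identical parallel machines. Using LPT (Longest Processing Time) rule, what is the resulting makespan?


Sort jobs in decreasing order (LPT): [17, 16, 15, 14, 7, 5, 5, 4]
Assign each job to the least loaded machine:
  Machine 1: jobs [17, 14, 7, 4], load = 42
  Machine 2: jobs [16, 15, 5, 5], load = 41
Makespan = max load = 42

42


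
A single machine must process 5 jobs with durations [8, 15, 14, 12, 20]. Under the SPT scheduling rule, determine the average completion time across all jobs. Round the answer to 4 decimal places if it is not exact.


Sort jobs by processing time (SPT order): [8, 12, 14, 15, 20]
Compute completion times sequentially:
  Job 1: processing = 8, completes at 8
  Job 2: processing = 12, completes at 20
  Job 3: processing = 14, completes at 34
  Job 4: processing = 15, completes at 49
  Job 5: processing = 20, completes at 69
Sum of completion times = 180
Average completion time = 180/5 = 36.0

36.0


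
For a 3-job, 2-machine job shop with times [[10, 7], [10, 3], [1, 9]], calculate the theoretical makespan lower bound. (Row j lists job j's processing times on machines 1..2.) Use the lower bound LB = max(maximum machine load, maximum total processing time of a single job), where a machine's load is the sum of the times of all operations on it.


Machine loads:
  Machine 1: 10 + 10 + 1 = 21
  Machine 2: 7 + 3 + 9 = 19
Max machine load = 21
Job totals:
  Job 1: 17
  Job 2: 13
  Job 3: 10
Max job total = 17
Lower bound = max(21, 17) = 21

21


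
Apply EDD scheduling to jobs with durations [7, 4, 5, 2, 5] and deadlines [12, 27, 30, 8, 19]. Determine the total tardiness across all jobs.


Sort by due date (EDD order): [(2, 8), (7, 12), (5, 19), (4, 27), (5, 30)]
Compute completion times and tardiness:
  Job 1: p=2, d=8, C=2, tardiness=max(0,2-8)=0
  Job 2: p=7, d=12, C=9, tardiness=max(0,9-12)=0
  Job 3: p=5, d=19, C=14, tardiness=max(0,14-19)=0
  Job 4: p=4, d=27, C=18, tardiness=max(0,18-27)=0
  Job 5: p=5, d=30, C=23, tardiness=max(0,23-30)=0
Total tardiness = 0

0


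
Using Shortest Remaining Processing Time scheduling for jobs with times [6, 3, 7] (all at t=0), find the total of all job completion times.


Since all jobs arrive at t=0, SRPT equals SPT ordering.
SPT order: [3, 6, 7]
Completion times:
  Job 1: p=3, C=3
  Job 2: p=6, C=9
  Job 3: p=7, C=16
Total completion time = 3 + 9 + 16 = 28

28


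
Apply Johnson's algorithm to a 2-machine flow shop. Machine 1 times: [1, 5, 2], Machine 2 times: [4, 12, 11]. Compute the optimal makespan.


Apply Johnson's rule:
  Group 1 (a <= b): [(1, 1, 4), (3, 2, 11), (2, 5, 12)]
  Group 2 (a > b): []
Optimal job order: [1, 3, 2]
Schedule:
  Job 1: M1 done at 1, M2 done at 5
  Job 3: M1 done at 3, M2 done at 16
  Job 2: M1 done at 8, M2 done at 28
Makespan = 28

28


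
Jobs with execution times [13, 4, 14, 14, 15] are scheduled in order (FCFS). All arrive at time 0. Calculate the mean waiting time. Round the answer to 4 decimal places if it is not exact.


FCFS order (as given): [13, 4, 14, 14, 15]
Waiting times:
  Job 1: wait = 0
  Job 2: wait = 13
  Job 3: wait = 17
  Job 4: wait = 31
  Job 5: wait = 45
Sum of waiting times = 106
Average waiting time = 106/5 = 21.2

21.2


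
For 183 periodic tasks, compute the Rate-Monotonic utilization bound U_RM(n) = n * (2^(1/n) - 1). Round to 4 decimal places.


Compute 2^(1/183) = 1.0037948719
Subtract 1: 1.0037948719 - 1 = 0.0037948719
Multiply by n: 183 * 0.0037948719 = 0.6944615577
Round to 4 dp: 0.6945

0.6945


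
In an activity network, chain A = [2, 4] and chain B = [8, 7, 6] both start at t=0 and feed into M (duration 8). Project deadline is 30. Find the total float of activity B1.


Forward pass: ES(B1) = sum of predecessors on chain B = 0
EF = ES + duration = 0 + 8 = 8
Backward pass: LF(M) = deadline = 30; LS(M) = 30 - 8 = 22
LF(B1) = LS(M) - sum(successors on chain B) = 22 - 13 = 9
LS = LF - duration = 9 - 8 = 1
Total float = LS - ES = 1 - 0 = 1

1


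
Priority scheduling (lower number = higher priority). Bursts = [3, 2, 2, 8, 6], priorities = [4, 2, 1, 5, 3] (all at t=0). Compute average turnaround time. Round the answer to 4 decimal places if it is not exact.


Sort by priority (ascending = highest first):
Order: [(1, 2), (2, 2), (3, 6), (4, 3), (5, 8)]
Completion times:
  Priority 1, burst=2, C=2
  Priority 2, burst=2, C=4
  Priority 3, burst=6, C=10
  Priority 4, burst=3, C=13
  Priority 5, burst=8, C=21
Average turnaround = 50/5 = 10.0

10.0


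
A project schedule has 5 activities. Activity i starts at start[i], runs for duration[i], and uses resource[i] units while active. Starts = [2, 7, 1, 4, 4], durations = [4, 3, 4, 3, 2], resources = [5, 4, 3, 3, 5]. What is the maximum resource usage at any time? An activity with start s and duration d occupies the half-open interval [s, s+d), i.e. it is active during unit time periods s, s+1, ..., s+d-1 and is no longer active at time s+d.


Each activity i is active on [start_i, start_i + duration_i).
Compute total resource usage per time slot:
  t=0: active resources = [], total = 0
  t=1: active resources = [3], total = 3
  t=2: active resources = [5, 3], total = 8
  t=3: active resources = [5, 3], total = 8
  t=4: active resources = [5, 3, 3, 5], total = 16
  t=5: active resources = [5, 3, 5], total = 13
  t=6: active resources = [3], total = 3
  t=7: active resources = [4], total = 4
  t=8: active resources = [4], total = 4
  t=9: active resources = [4], total = 4
Peak resource demand = 16

16


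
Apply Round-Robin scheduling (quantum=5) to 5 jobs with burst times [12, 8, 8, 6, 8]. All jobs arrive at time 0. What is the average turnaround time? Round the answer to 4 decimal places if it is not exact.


Time quantum = 5
Execution trace:
  J1 runs 5 units, time = 5
  J2 runs 5 units, time = 10
  J3 runs 5 units, time = 15
  J4 runs 5 units, time = 20
  J5 runs 5 units, time = 25
  J1 runs 5 units, time = 30
  J2 runs 3 units, time = 33
  J3 runs 3 units, time = 36
  J4 runs 1 units, time = 37
  J5 runs 3 units, time = 40
  J1 runs 2 units, time = 42
Finish times: [42, 33, 36, 37, 40]
Average turnaround = 188/5 = 37.6

37.6


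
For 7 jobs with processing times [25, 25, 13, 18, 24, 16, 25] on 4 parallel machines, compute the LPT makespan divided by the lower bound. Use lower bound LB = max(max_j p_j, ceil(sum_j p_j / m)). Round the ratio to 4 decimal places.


LPT order: [25, 25, 25, 24, 18, 16, 13]
Machine loads after assignment: [41, 38, 25, 42]
LPT makespan = 42
Lower bound = max(max_job, ceil(total/4)) = max(25, 37) = 37
Ratio = 42 / 37 = 1.1351

1.1351


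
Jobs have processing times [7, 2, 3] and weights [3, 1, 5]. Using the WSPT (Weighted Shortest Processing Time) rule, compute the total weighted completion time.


Compute p/w ratios and sort ascending (WSPT): [(3, 5), (2, 1), (7, 3)]
Compute weighted completion times:
  Job (p=3,w=5): C=3, w*C=5*3=15
  Job (p=2,w=1): C=5, w*C=1*5=5
  Job (p=7,w=3): C=12, w*C=3*12=36
Total weighted completion time = 56

56


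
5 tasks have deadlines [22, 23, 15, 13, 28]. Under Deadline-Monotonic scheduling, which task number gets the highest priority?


Sort tasks by relative deadline (ascending):
  Task 4: deadline = 13
  Task 3: deadline = 15
  Task 1: deadline = 22
  Task 2: deadline = 23
  Task 5: deadline = 28
Priority order (highest first): [4, 3, 1, 2, 5]
Highest priority task = 4

4


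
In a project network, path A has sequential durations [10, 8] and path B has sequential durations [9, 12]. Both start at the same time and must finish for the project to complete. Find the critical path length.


Path A total = 10 + 8 = 18
Path B total = 9 + 12 = 21
Critical path = longest path = max(18, 21) = 21

21


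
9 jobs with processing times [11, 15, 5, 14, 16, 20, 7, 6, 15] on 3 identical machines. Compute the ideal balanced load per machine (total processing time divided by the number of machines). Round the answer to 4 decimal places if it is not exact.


Total processing time = 11 + 15 + 5 + 14 + 16 + 20 + 7 + 6 + 15 = 109
Number of machines = 3
Ideal balanced load = 109 / 3 = 36.3333

36.3333


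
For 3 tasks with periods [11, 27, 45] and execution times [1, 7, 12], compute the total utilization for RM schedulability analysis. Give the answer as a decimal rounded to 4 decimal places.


Compute individual utilizations (exact fractions):
  Task 1: C/T = 1/11 (approx. 0.0909)
  Task 2: C/T = 7/27 (approx. 0.2593)
  Task 3: C/T = 12/45 = 4/15 (approx. 0.2667)
Total utilization U = 1/11 + 7/27 + 4/15 = 916/1485
Rounded to 4 decimal places: U = 0.6168
RM (Liu & Layland) bound for 3 tasks = 0.779763; compare with U = 916/1485 (approx. 0.616835)
U <= bound, so schedulable by RM sufficient condition.

0.6168


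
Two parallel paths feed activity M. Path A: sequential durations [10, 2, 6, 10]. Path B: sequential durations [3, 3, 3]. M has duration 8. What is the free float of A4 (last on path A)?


ES(A4) = sum of predecessors on chain A = 18
EF(A4) = ES + duration = 18 + 10 = 28
Successor of A4 is M. ES(M) = max(sum(A), sum(B)) = max(28, 9) = 28
Free float = ES(successor) - EF(current) = 28 - 28 = 0

0


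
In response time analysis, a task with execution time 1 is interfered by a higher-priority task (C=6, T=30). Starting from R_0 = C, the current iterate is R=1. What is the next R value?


R_next = C + ceil(R_prev / T_hp) * C_hp
ceil(1 / 30) = ceil(0.0333) = 1
Interference = 1 * 6 = 6
R_next = 1 + 6 = 7

7


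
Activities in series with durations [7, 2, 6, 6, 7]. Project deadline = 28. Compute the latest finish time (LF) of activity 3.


LF(activity 3) = deadline - sum of successor durations
Successors: activities 4 through 5 with durations [6, 7]
Sum of successor durations = 13
LF = 28 - 13 = 15

15


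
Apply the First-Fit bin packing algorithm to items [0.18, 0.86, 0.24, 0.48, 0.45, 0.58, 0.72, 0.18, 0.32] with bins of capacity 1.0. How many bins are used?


Place items sequentially using First-Fit:
  Item 0.18 -> new Bin 1
  Item 0.86 -> new Bin 2
  Item 0.24 -> Bin 1 (now 0.42)
  Item 0.48 -> Bin 1 (now 0.9)
  Item 0.45 -> new Bin 3
  Item 0.58 -> new Bin 4
  Item 0.72 -> new Bin 5
  Item 0.18 -> Bin 3 (now 0.63)
  Item 0.32 -> Bin 3 (now 0.95)
Total bins used = 5

5


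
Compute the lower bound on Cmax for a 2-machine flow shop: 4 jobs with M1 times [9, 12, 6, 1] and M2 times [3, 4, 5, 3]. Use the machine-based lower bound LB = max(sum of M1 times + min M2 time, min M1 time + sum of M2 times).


LB1 = sum(M1 times) + min(M2 times) = 28 + 3 = 31
LB2 = min(M1 times) + sum(M2 times) = 1 + 15 = 16
Lower bound = max(LB1, LB2) = max(31, 16) = 31

31


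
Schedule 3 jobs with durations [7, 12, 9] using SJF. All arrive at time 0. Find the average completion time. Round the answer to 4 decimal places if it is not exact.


SJF order (ascending): [7, 9, 12]
Completion times:
  Job 1: burst=7, C=7
  Job 2: burst=9, C=16
  Job 3: burst=12, C=28
Average completion = 51/3 = 17.0

17.0


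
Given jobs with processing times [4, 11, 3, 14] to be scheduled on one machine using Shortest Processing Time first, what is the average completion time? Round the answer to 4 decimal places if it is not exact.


Sort jobs by processing time (SPT order): [3, 4, 11, 14]
Compute completion times sequentially:
  Job 1: processing = 3, completes at 3
  Job 2: processing = 4, completes at 7
  Job 3: processing = 11, completes at 18
  Job 4: processing = 14, completes at 32
Sum of completion times = 60
Average completion time = 60/4 = 15.0

15.0


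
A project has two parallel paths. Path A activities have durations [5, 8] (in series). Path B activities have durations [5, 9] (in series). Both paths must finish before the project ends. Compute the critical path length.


Path A total = 5 + 8 = 13
Path B total = 5 + 9 = 14
Critical path = longest path = max(13, 14) = 14

14


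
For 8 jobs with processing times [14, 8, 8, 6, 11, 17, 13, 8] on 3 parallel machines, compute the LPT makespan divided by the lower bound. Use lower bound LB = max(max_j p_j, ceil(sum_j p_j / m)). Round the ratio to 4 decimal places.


LPT order: [17, 14, 13, 11, 8, 8, 8, 6]
Machine loads after assignment: [25, 30, 30]
LPT makespan = 30
Lower bound = max(max_job, ceil(total/3)) = max(17, 29) = 29
Ratio = 30 / 29 = 1.0345

1.0345


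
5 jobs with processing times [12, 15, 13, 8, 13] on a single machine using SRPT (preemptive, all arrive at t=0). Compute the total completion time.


Since all jobs arrive at t=0, SRPT equals SPT ordering.
SPT order: [8, 12, 13, 13, 15]
Completion times:
  Job 1: p=8, C=8
  Job 2: p=12, C=20
  Job 3: p=13, C=33
  Job 4: p=13, C=46
  Job 5: p=15, C=61
Total completion time = 8 + 20 + 33 + 46 + 61 = 168

168


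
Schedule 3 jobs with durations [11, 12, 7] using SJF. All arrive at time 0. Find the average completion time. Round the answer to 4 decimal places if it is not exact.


SJF order (ascending): [7, 11, 12]
Completion times:
  Job 1: burst=7, C=7
  Job 2: burst=11, C=18
  Job 3: burst=12, C=30
Average completion = 55/3 = 18.3333

18.3333


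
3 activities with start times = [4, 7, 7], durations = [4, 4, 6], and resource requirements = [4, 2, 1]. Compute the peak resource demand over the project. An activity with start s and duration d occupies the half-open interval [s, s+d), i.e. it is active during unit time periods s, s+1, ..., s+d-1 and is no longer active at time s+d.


Each activity i is active on [start_i, start_i + duration_i).
Compute total resource usage per time slot:
  t=0: active resources = [], total = 0
  t=1: active resources = [], total = 0
  t=2: active resources = [], total = 0
  t=3: active resources = [], total = 0
  t=4: active resources = [4], total = 4
  t=5: active resources = [4], total = 4
  t=6: active resources = [4], total = 4
  t=7: active resources = [4, 2, 1], total = 7
  t=8: active resources = [2, 1], total = 3
  t=9: active resources = [2, 1], total = 3
  t=10: active resources = [2, 1], total = 3
  t=11: active resources = [1], total = 1
  t=12: active resources = [1], total = 1
Peak resource demand = 7

7


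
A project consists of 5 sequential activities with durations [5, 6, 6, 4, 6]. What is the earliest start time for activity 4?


Activity 4 starts after activities 1 through 3 complete.
Predecessor durations: [5, 6, 6]
ES = 5 + 6 + 6 = 17

17


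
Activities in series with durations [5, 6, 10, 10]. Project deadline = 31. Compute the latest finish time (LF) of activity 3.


LF(activity 3) = deadline - sum of successor durations
Successors: activities 4 through 4 with durations [10]
Sum of successor durations = 10
LF = 31 - 10 = 21

21


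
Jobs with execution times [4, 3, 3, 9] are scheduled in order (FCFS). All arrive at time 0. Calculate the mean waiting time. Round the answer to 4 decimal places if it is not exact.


FCFS order (as given): [4, 3, 3, 9]
Waiting times:
  Job 1: wait = 0
  Job 2: wait = 4
  Job 3: wait = 7
  Job 4: wait = 10
Sum of waiting times = 21
Average waiting time = 21/4 = 5.25

5.25


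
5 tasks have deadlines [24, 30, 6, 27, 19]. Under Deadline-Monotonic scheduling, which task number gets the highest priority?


Sort tasks by relative deadline (ascending):
  Task 3: deadline = 6
  Task 5: deadline = 19
  Task 1: deadline = 24
  Task 4: deadline = 27
  Task 2: deadline = 30
Priority order (highest first): [3, 5, 1, 4, 2]
Highest priority task = 3

3


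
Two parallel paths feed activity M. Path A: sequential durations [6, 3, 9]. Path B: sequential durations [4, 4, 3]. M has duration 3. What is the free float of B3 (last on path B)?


ES(B3) = sum of predecessors on chain B = 8
EF(B3) = ES + duration = 8 + 3 = 11
Successor of B3 is M. ES(M) = max(sum(A), sum(B)) = max(18, 11) = 18
Free float = ES(successor) - EF(current) = 18 - 11 = 7

7


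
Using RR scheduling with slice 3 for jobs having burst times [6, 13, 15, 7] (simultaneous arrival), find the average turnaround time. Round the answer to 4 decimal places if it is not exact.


Time quantum = 3
Execution trace:
  J1 runs 3 units, time = 3
  J2 runs 3 units, time = 6
  J3 runs 3 units, time = 9
  J4 runs 3 units, time = 12
  J1 runs 3 units, time = 15
  J2 runs 3 units, time = 18
  J3 runs 3 units, time = 21
  J4 runs 3 units, time = 24
  J2 runs 3 units, time = 27
  J3 runs 3 units, time = 30
  J4 runs 1 units, time = 31
  J2 runs 3 units, time = 34
  J3 runs 3 units, time = 37
  J2 runs 1 units, time = 38
  J3 runs 3 units, time = 41
Finish times: [15, 38, 41, 31]
Average turnaround = 125/4 = 31.25

31.25


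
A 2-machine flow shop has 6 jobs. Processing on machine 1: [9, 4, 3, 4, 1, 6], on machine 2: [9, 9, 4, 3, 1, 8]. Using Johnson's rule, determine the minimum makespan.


Apply Johnson's rule:
  Group 1 (a <= b): [(5, 1, 1), (3, 3, 4), (2, 4, 9), (6, 6, 8), (1, 9, 9)]
  Group 2 (a > b): [(4, 4, 3)]
Optimal job order: [5, 3, 2, 6, 1, 4]
Schedule:
  Job 5: M1 done at 1, M2 done at 2
  Job 3: M1 done at 4, M2 done at 8
  Job 2: M1 done at 8, M2 done at 17
  Job 6: M1 done at 14, M2 done at 25
  Job 1: M1 done at 23, M2 done at 34
  Job 4: M1 done at 27, M2 done at 37
Makespan = 37

37


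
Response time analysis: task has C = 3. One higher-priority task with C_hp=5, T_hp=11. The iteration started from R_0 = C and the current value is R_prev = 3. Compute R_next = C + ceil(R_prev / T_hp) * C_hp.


R_next = C + ceil(R_prev / T_hp) * C_hp
ceil(3 / 11) = ceil(0.2727) = 1
Interference = 1 * 5 = 5
R_next = 3 + 5 = 8

8


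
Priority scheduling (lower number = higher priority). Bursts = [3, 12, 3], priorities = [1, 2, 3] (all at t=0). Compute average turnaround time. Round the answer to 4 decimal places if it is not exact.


Sort by priority (ascending = highest first):
Order: [(1, 3), (2, 12), (3, 3)]
Completion times:
  Priority 1, burst=3, C=3
  Priority 2, burst=12, C=15
  Priority 3, burst=3, C=18
Average turnaround = 36/3 = 12.0

12.0


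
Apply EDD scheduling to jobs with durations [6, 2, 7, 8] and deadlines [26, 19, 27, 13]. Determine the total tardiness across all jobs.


Sort by due date (EDD order): [(8, 13), (2, 19), (6, 26), (7, 27)]
Compute completion times and tardiness:
  Job 1: p=8, d=13, C=8, tardiness=max(0,8-13)=0
  Job 2: p=2, d=19, C=10, tardiness=max(0,10-19)=0
  Job 3: p=6, d=26, C=16, tardiness=max(0,16-26)=0
  Job 4: p=7, d=27, C=23, tardiness=max(0,23-27)=0
Total tardiness = 0

0


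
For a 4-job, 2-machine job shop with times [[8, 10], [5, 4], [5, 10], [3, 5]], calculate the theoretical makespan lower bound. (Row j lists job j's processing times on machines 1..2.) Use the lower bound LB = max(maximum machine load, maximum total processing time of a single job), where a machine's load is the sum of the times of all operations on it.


Machine loads:
  Machine 1: 8 + 5 + 5 + 3 = 21
  Machine 2: 10 + 4 + 10 + 5 = 29
Max machine load = 29
Job totals:
  Job 1: 18
  Job 2: 9
  Job 3: 15
  Job 4: 8
Max job total = 18
Lower bound = max(29, 18) = 29

29


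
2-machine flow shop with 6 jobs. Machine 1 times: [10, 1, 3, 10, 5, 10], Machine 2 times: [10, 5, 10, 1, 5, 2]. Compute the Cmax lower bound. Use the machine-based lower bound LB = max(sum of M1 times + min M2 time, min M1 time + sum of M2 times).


LB1 = sum(M1 times) + min(M2 times) = 39 + 1 = 40
LB2 = min(M1 times) + sum(M2 times) = 1 + 33 = 34
Lower bound = max(LB1, LB2) = max(40, 34) = 40

40


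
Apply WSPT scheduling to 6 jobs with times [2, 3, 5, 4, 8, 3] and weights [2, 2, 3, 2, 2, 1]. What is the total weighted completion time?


Compute p/w ratios and sort ascending (WSPT): [(2, 2), (3, 2), (5, 3), (4, 2), (3, 1), (8, 2)]
Compute weighted completion times:
  Job (p=2,w=2): C=2, w*C=2*2=4
  Job (p=3,w=2): C=5, w*C=2*5=10
  Job (p=5,w=3): C=10, w*C=3*10=30
  Job (p=4,w=2): C=14, w*C=2*14=28
  Job (p=3,w=1): C=17, w*C=1*17=17
  Job (p=8,w=2): C=25, w*C=2*25=50
Total weighted completion time = 139

139


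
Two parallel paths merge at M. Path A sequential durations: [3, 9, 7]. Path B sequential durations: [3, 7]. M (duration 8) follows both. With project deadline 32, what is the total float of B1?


Forward pass: ES(B1) = sum of predecessors on chain B = 0
EF = ES + duration = 0 + 3 = 3
Backward pass: LF(M) = deadline = 32; LS(M) = 32 - 8 = 24
LF(B1) = LS(M) - sum(successors on chain B) = 24 - 7 = 17
LS = LF - duration = 17 - 3 = 14
Total float = LS - ES = 14 - 0 = 14

14


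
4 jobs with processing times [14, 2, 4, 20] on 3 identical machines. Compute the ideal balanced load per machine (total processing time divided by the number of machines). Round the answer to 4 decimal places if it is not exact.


Total processing time = 14 + 2 + 4 + 20 = 40
Number of machines = 3
Ideal balanced load = 40 / 3 = 13.3333

13.3333


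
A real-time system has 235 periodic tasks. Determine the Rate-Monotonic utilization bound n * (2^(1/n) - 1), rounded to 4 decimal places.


Compute 2^(1/235) = 1.0029539167
Subtract 1: 1.0029539167 - 1 = 0.0029539167
Multiply by n: 235 * 0.0029539167 = 0.6941704245
Round to 4 dp: 0.6942

0.6942


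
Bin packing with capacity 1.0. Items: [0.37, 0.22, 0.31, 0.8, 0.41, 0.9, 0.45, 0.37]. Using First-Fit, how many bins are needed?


Place items sequentially using First-Fit:
  Item 0.37 -> new Bin 1
  Item 0.22 -> Bin 1 (now 0.59)
  Item 0.31 -> Bin 1 (now 0.9)
  Item 0.8 -> new Bin 2
  Item 0.41 -> new Bin 3
  Item 0.9 -> new Bin 4
  Item 0.45 -> Bin 3 (now 0.86)
  Item 0.37 -> new Bin 5
Total bins used = 5

5


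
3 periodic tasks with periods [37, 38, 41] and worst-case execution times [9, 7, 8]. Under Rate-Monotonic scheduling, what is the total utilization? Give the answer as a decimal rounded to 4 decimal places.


Compute individual utilizations (exact fractions):
  Task 1: C/T = 9/37 (approx. 0.2432)
  Task 2: C/T = 7/38 (approx. 0.1842)
  Task 3: C/T = 8/41 (approx. 0.1951)
Total utilization U = 9/37 + 7/38 + 8/41 = 35889/57646
Rounded to 4 decimal places: U = 0.6226
RM (Liu & Layland) bound for 3 tasks = 0.779763; compare with U = 35889/57646 (approx. 0.622576)
U <= bound, so schedulable by RM sufficient condition.

0.6226


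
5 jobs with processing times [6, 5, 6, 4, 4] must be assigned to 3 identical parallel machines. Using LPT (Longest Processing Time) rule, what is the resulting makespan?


Sort jobs in decreasing order (LPT): [6, 6, 5, 4, 4]
Assign each job to the least loaded machine:
  Machine 1: jobs [6, 4], load = 10
  Machine 2: jobs [6], load = 6
  Machine 3: jobs [5, 4], load = 9
Makespan = max load = 10

10


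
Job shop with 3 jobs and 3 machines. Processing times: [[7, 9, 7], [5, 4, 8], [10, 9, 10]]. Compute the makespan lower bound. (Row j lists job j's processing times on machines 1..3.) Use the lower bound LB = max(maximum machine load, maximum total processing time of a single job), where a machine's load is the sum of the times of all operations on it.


Machine loads:
  Machine 1: 7 + 5 + 10 = 22
  Machine 2: 9 + 4 + 9 = 22
  Machine 3: 7 + 8 + 10 = 25
Max machine load = 25
Job totals:
  Job 1: 23
  Job 2: 17
  Job 3: 29
Max job total = 29
Lower bound = max(25, 29) = 29

29


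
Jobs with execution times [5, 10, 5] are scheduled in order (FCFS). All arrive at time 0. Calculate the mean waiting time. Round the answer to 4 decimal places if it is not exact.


FCFS order (as given): [5, 10, 5]
Waiting times:
  Job 1: wait = 0
  Job 2: wait = 5
  Job 3: wait = 15
Sum of waiting times = 20
Average waiting time = 20/3 = 6.6667

6.6667


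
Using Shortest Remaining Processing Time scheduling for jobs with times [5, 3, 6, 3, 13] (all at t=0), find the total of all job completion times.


Since all jobs arrive at t=0, SRPT equals SPT ordering.
SPT order: [3, 3, 5, 6, 13]
Completion times:
  Job 1: p=3, C=3
  Job 2: p=3, C=6
  Job 3: p=5, C=11
  Job 4: p=6, C=17
  Job 5: p=13, C=30
Total completion time = 3 + 6 + 11 + 17 + 30 = 67

67


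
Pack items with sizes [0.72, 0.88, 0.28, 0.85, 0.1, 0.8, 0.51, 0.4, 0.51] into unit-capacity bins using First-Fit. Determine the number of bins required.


Place items sequentially using First-Fit:
  Item 0.72 -> new Bin 1
  Item 0.88 -> new Bin 2
  Item 0.28 -> Bin 1 (now 1.0)
  Item 0.85 -> new Bin 3
  Item 0.1 -> Bin 2 (now 0.98)
  Item 0.8 -> new Bin 4
  Item 0.51 -> new Bin 5
  Item 0.4 -> Bin 5 (now 0.91)
  Item 0.51 -> new Bin 6
Total bins used = 6

6


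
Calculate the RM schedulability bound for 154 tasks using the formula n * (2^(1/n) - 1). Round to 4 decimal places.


Compute 2^(1/154) = 1.0045111002
Subtract 1: 1.0045111002 - 1 = 0.0045111002
Multiply by n: 154 * 0.0045111002 = 0.6947094308
Round to 4 dp: 0.6947

0.6947


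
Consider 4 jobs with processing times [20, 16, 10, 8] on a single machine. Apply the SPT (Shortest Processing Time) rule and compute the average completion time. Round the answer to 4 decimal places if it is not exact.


Sort jobs by processing time (SPT order): [8, 10, 16, 20]
Compute completion times sequentially:
  Job 1: processing = 8, completes at 8
  Job 2: processing = 10, completes at 18
  Job 3: processing = 16, completes at 34
  Job 4: processing = 20, completes at 54
Sum of completion times = 114
Average completion time = 114/4 = 28.5

28.5


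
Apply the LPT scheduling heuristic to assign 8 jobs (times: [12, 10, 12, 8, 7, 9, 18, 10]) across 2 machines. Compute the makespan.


Sort jobs in decreasing order (LPT): [18, 12, 12, 10, 10, 9, 8, 7]
Assign each job to the least loaded machine:
  Machine 1: jobs [18, 10, 9, 7], load = 44
  Machine 2: jobs [12, 12, 10, 8], load = 42
Makespan = max load = 44

44


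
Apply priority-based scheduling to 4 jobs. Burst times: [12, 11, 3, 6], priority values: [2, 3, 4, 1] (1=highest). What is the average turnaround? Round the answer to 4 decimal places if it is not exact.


Sort by priority (ascending = highest first):
Order: [(1, 6), (2, 12), (3, 11), (4, 3)]
Completion times:
  Priority 1, burst=6, C=6
  Priority 2, burst=12, C=18
  Priority 3, burst=11, C=29
  Priority 4, burst=3, C=32
Average turnaround = 85/4 = 21.25

21.25


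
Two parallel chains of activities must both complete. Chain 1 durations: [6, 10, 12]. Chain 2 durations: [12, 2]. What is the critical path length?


Path A total = 6 + 10 + 12 = 28
Path B total = 12 + 2 = 14
Critical path = longest path = max(28, 14) = 28

28


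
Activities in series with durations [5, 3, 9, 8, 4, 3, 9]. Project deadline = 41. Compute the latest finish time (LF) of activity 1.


LF(activity 1) = deadline - sum of successor durations
Successors: activities 2 through 7 with durations [3, 9, 8, 4, 3, 9]
Sum of successor durations = 36
LF = 41 - 36 = 5

5


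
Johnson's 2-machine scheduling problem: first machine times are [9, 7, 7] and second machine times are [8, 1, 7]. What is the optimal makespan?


Apply Johnson's rule:
  Group 1 (a <= b): [(3, 7, 7)]
  Group 2 (a > b): [(1, 9, 8), (2, 7, 1)]
Optimal job order: [3, 1, 2]
Schedule:
  Job 3: M1 done at 7, M2 done at 14
  Job 1: M1 done at 16, M2 done at 24
  Job 2: M1 done at 23, M2 done at 25
Makespan = 25

25


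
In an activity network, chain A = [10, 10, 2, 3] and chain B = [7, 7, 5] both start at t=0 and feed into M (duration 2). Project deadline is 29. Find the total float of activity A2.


Forward pass: ES(A2) = sum of predecessors on chain A = 10
EF = ES + duration = 10 + 10 = 20
Backward pass: LF(M) = deadline = 29; LS(M) = 29 - 2 = 27
LF(A2) = LS(M) - sum(successors on chain A) = 27 - 5 = 22
LS = LF - duration = 22 - 10 = 12
Total float = LS - ES = 12 - 10 = 2

2
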